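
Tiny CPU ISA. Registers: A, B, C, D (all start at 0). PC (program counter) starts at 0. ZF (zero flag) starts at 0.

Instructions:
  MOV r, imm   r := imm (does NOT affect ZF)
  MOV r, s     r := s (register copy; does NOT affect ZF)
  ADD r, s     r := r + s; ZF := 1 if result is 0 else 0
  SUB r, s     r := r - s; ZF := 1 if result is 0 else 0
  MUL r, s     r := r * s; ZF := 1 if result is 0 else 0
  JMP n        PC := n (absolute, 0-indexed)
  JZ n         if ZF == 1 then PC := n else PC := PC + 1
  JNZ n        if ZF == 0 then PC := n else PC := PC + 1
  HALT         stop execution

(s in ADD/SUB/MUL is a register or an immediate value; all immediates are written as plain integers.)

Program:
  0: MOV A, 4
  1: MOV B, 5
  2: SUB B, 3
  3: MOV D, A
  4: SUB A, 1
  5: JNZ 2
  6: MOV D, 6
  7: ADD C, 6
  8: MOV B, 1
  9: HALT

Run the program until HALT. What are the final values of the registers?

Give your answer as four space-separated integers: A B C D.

Answer: 0 1 6 6

Derivation:
Step 1: PC=0 exec 'MOV A, 4'. After: A=4 B=0 C=0 D=0 ZF=0 PC=1
Step 2: PC=1 exec 'MOV B, 5'. After: A=4 B=5 C=0 D=0 ZF=0 PC=2
Step 3: PC=2 exec 'SUB B, 3'. After: A=4 B=2 C=0 D=0 ZF=0 PC=3
Step 4: PC=3 exec 'MOV D, A'. After: A=4 B=2 C=0 D=4 ZF=0 PC=4
Step 5: PC=4 exec 'SUB A, 1'. After: A=3 B=2 C=0 D=4 ZF=0 PC=5
Step 6: PC=5 exec 'JNZ 2'. After: A=3 B=2 C=0 D=4 ZF=0 PC=2
Step 7: PC=2 exec 'SUB B, 3'. After: A=3 B=-1 C=0 D=4 ZF=0 PC=3
Step 8: PC=3 exec 'MOV D, A'. After: A=3 B=-1 C=0 D=3 ZF=0 PC=4
Step 9: PC=4 exec 'SUB A, 1'. After: A=2 B=-1 C=0 D=3 ZF=0 PC=5
Step 10: PC=5 exec 'JNZ 2'. After: A=2 B=-1 C=0 D=3 ZF=0 PC=2
Step 11: PC=2 exec 'SUB B, 3'. After: A=2 B=-4 C=0 D=3 ZF=0 PC=3
Step 12: PC=3 exec 'MOV D, A'. After: A=2 B=-4 C=0 D=2 ZF=0 PC=4
Step 13: PC=4 exec 'SUB A, 1'. After: A=1 B=-4 C=0 D=2 ZF=0 PC=5
Step 14: PC=5 exec 'JNZ 2'. After: A=1 B=-4 C=0 D=2 ZF=0 PC=2
Step 15: PC=2 exec 'SUB B, 3'. After: A=1 B=-7 C=0 D=2 ZF=0 PC=3
Step 16: PC=3 exec 'MOV D, A'. After: A=1 B=-7 C=0 D=1 ZF=0 PC=4
Step 17: PC=4 exec 'SUB A, 1'. After: A=0 B=-7 C=0 D=1 ZF=1 PC=5
Step 18: PC=5 exec 'JNZ 2'. After: A=0 B=-7 C=0 D=1 ZF=1 PC=6
Step 19: PC=6 exec 'MOV D, 6'. After: A=0 B=-7 C=0 D=6 ZF=1 PC=7
Step 20: PC=7 exec 'ADD C, 6'. After: A=0 B=-7 C=6 D=6 ZF=0 PC=8
Step 21: PC=8 exec 'MOV B, 1'. After: A=0 B=1 C=6 D=6 ZF=0 PC=9
Step 22: PC=9 exec 'HALT'. After: A=0 B=1 C=6 D=6 ZF=0 PC=9 HALTED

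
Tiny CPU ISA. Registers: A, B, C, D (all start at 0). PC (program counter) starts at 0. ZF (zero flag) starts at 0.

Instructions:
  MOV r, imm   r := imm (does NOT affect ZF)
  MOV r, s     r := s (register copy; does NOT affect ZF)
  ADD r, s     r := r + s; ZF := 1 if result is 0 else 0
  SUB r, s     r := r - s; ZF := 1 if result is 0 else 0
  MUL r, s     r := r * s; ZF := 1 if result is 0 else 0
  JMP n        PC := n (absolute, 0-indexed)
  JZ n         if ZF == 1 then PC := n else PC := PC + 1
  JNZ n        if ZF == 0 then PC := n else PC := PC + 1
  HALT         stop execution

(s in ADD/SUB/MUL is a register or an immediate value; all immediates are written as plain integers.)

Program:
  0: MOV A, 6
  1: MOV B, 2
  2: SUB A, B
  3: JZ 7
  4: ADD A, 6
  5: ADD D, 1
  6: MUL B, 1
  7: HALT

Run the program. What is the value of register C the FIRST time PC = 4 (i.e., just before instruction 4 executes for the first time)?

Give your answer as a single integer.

Step 1: PC=0 exec 'MOV A, 6'. After: A=6 B=0 C=0 D=0 ZF=0 PC=1
Step 2: PC=1 exec 'MOV B, 2'. After: A=6 B=2 C=0 D=0 ZF=0 PC=2
Step 3: PC=2 exec 'SUB A, B'. After: A=4 B=2 C=0 D=0 ZF=0 PC=3
Step 4: PC=3 exec 'JZ 7'. After: A=4 B=2 C=0 D=0 ZF=0 PC=4
First time PC=4: C=0

0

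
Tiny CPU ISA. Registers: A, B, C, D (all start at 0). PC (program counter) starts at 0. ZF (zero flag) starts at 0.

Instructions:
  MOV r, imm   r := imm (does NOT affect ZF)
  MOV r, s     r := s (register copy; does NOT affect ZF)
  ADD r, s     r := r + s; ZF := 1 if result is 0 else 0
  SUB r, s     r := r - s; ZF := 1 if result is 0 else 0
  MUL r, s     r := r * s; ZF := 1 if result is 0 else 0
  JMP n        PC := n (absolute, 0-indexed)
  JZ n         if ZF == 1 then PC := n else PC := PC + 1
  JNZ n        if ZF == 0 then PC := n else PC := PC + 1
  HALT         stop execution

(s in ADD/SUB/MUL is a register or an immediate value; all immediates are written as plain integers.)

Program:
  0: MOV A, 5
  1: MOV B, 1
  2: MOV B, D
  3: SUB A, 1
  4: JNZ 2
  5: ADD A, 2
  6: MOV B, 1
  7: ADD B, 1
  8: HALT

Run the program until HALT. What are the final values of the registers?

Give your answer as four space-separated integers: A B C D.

Step 1: PC=0 exec 'MOV A, 5'. After: A=5 B=0 C=0 D=0 ZF=0 PC=1
Step 2: PC=1 exec 'MOV B, 1'. After: A=5 B=1 C=0 D=0 ZF=0 PC=2
Step 3: PC=2 exec 'MOV B, D'. After: A=5 B=0 C=0 D=0 ZF=0 PC=3
Step 4: PC=3 exec 'SUB A, 1'. After: A=4 B=0 C=0 D=0 ZF=0 PC=4
Step 5: PC=4 exec 'JNZ 2'. After: A=4 B=0 C=0 D=0 ZF=0 PC=2
Step 6: PC=2 exec 'MOV B, D'. After: A=4 B=0 C=0 D=0 ZF=0 PC=3
Step 7: PC=3 exec 'SUB A, 1'. After: A=3 B=0 C=0 D=0 ZF=0 PC=4
Step 8: PC=4 exec 'JNZ 2'. After: A=3 B=0 C=0 D=0 ZF=0 PC=2
Step 9: PC=2 exec 'MOV B, D'. After: A=3 B=0 C=0 D=0 ZF=0 PC=3
Step 10: PC=3 exec 'SUB A, 1'. After: A=2 B=0 C=0 D=0 ZF=0 PC=4
Step 11: PC=4 exec 'JNZ 2'. After: A=2 B=0 C=0 D=0 ZF=0 PC=2
Step 12: PC=2 exec 'MOV B, D'. After: A=2 B=0 C=0 D=0 ZF=0 PC=3
Step 13: PC=3 exec 'SUB A, 1'. After: A=1 B=0 C=0 D=0 ZF=0 PC=4
Step 14: PC=4 exec 'JNZ 2'. After: A=1 B=0 C=0 D=0 ZF=0 PC=2
Step 15: PC=2 exec 'MOV B, D'. After: A=1 B=0 C=0 D=0 ZF=0 PC=3
Step 16: PC=3 exec 'SUB A, 1'. After: A=0 B=0 C=0 D=0 ZF=1 PC=4
Step 17: PC=4 exec 'JNZ 2'. After: A=0 B=0 C=0 D=0 ZF=1 PC=5
Step 18: PC=5 exec 'ADD A, 2'. After: A=2 B=0 C=0 D=0 ZF=0 PC=6
Step 19: PC=6 exec 'MOV B, 1'. After: A=2 B=1 C=0 D=0 ZF=0 PC=7
Step 20: PC=7 exec 'ADD B, 1'. After: A=2 B=2 C=0 D=0 ZF=0 PC=8
Step 21: PC=8 exec 'HALT'. After: A=2 B=2 C=0 D=0 ZF=0 PC=8 HALTED

Answer: 2 2 0 0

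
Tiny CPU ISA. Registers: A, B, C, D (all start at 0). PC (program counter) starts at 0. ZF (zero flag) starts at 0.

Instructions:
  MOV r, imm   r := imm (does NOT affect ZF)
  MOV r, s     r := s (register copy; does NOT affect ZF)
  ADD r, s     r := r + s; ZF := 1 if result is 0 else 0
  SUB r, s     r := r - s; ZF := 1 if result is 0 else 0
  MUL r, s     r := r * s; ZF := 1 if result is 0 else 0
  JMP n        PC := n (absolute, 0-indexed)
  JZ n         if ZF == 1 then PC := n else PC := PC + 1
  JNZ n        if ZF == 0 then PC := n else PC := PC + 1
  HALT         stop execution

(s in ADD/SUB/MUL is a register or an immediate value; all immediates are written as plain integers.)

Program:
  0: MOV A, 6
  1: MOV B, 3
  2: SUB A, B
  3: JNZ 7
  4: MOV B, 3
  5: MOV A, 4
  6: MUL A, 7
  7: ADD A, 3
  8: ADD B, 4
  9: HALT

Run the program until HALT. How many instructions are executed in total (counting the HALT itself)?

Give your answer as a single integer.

Answer: 7

Derivation:
Step 1: PC=0 exec 'MOV A, 6'. After: A=6 B=0 C=0 D=0 ZF=0 PC=1
Step 2: PC=1 exec 'MOV B, 3'. After: A=6 B=3 C=0 D=0 ZF=0 PC=2
Step 3: PC=2 exec 'SUB A, B'. After: A=3 B=3 C=0 D=0 ZF=0 PC=3
Step 4: PC=3 exec 'JNZ 7'. After: A=3 B=3 C=0 D=0 ZF=0 PC=7
Step 5: PC=7 exec 'ADD A, 3'. After: A=6 B=3 C=0 D=0 ZF=0 PC=8
Step 6: PC=8 exec 'ADD B, 4'. After: A=6 B=7 C=0 D=0 ZF=0 PC=9
Step 7: PC=9 exec 'HALT'. After: A=6 B=7 C=0 D=0 ZF=0 PC=9 HALTED
Total instructions executed: 7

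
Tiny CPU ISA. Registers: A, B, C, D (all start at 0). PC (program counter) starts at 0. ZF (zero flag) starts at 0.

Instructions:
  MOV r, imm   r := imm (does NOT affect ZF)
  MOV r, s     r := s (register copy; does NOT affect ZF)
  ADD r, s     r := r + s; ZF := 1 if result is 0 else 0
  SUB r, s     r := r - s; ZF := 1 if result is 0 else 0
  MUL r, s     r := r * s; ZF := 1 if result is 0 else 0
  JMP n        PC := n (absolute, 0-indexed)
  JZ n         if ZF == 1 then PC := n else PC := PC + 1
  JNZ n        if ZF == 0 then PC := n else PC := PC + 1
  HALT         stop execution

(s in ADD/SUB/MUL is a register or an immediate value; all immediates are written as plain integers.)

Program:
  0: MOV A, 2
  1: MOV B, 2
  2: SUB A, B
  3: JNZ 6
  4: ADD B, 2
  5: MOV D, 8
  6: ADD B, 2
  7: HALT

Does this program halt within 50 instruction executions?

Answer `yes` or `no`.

Answer: yes

Derivation:
Step 1: PC=0 exec 'MOV A, 2'. After: A=2 B=0 C=0 D=0 ZF=0 PC=1
Step 2: PC=1 exec 'MOV B, 2'. After: A=2 B=2 C=0 D=0 ZF=0 PC=2
Step 3: PC=2 exec 'SUB A, B'. After: A=0 B=2 C=0 D=0 ZF=1 PC=3
Step 4: PC=3 exec 'JNZ 6'. After: A=0 B=2 C=0 D=0 ZF=1 PC=4
Step 5: PC=4 exec 'ADD B, 2'. After: A=0 B=4 C=0 D=0 ZF=0 PC=5
Step 6: PC=5 exec 'MOV D, 8'. After: A=0 B=4 C=0 D=8 ZF=0 PC=6
Step 7: PC=6 exec 'ADD B, 2'. After: A=0 B=6 C=0 D=8 ZF=0 PC=7
Step 8: PC=7 exec 'HALT'. After: A=0 B=6 C=0 D=8 ZF=0 PC=7 HALTED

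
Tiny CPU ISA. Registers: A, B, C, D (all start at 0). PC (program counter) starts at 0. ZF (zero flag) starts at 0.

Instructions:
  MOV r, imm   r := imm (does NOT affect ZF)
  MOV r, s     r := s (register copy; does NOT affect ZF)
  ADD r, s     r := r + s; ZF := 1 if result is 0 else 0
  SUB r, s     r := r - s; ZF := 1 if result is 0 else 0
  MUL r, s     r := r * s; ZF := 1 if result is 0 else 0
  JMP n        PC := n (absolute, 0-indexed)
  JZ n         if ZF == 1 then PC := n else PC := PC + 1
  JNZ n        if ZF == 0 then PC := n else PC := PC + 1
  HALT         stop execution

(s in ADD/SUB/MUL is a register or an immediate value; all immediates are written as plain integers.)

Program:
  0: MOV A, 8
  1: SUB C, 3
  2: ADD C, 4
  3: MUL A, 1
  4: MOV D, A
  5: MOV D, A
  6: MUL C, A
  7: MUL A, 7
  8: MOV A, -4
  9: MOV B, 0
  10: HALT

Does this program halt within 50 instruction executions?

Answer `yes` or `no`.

Answer: yes

Derivation:
Step 1: PC=0 exec 'MOV A, 8'. After: A=8 B=0 C=0 D=0 ZF=0 PC=1
Step 2: PC=1 exec 'SUB C, 3'. After: A=8 B=0 C=-3 D=0 ZF=0 PC=2
Step 3: PC=2 exec 'ADD C, 4'. After: A=8 B=0 C=1 D=0 ZF=0 PC=3
Step 4: PC=3 exec 'MUL A, 1'. After: A=8 B=0 C=1 D=0 ZF=0 PC=4
Step 5: PC=4 exec 'MOV D, A'. After: A=8 B=0 C=1 D=8 ZF=0 PC=5
Step 6: PC=5 exec 'MOV D, A'. After: A=8 B=0 C=1 D=8 ZF=0 PC=6
Step 7: PC=6 exec 'MUL C, A'. After: A=8 B=0 C=8 D=8 ZF=0 PC=7
Step 8: PC=7 exec 'MUL A, 7'. After: A=56 B=0 C=8 D=8 ZF=0 PC=8
Step 9: PC=8 exec 'MOV A, -4'. After: A=-4 B=0 C=8 D=8 ZF=0 PC=9
Step 10: PC=9 exec 'MOV B, 0'. After: A=-4 B=0 C=8 D=8 ZF=0 PC=10
Step 11: PC=10 exec 'HALT'. After: A=-4 B=0 C=8 D=8 ZF=0 PC=10 HALTED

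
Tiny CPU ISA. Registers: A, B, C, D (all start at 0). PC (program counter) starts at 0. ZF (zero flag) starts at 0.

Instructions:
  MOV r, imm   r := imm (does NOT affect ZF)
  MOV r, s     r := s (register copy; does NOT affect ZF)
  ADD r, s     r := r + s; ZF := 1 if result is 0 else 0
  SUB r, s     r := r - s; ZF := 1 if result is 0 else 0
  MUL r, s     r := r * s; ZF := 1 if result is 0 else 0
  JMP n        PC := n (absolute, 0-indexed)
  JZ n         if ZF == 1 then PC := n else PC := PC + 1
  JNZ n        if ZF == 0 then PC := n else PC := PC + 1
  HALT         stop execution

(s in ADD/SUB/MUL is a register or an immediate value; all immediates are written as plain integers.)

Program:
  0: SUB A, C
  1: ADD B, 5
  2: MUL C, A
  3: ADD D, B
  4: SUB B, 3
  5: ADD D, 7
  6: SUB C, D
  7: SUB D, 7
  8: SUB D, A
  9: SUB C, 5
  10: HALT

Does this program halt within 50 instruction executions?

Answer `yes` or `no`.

Answer: yes

Derivation:
Step 1: PC=0 exec 'SUB A, C'. After: A=0 B=0 C=0 D=0 ZF=1 PC=1
Step 2: PC=1 exec 'ADD B, 5'. After: A=0 B=5 C=0 D=0 ZF=0 PC=2
Step 3: PC=2 exec 'MUL C, A'. After: A=0 B=5 C=0 D=0 ZF=1 PC=3
Step 4: PC=3 exec 'ADD D, B'. After: A=0 B=5 C=0 D=5 ZF=0 PC=4
Step 5: PC=4 exec 'SUB B, 3'. After: A=0 B=2 C=0 D=5 ZF=0 PC=5
Step 6: PC=5 exec 'ADD D, 7'. After: A=0 B=2 C=0 D=12 ZF=0 PC=6
Step 7: PC=6 exec 'SUB C, D'. After: A=0 B=2 C=-12 D=12 ZF=0 PC=7
Step 8: PC=7 exec 'SUB D, 7'. After: A=0 B=2 C=-12 D=5 ZF=0 PC=8
Step 9: PC=8 exec 'SUB D, A'. After: A=0 B=2 C=-12 D=5 ZF=0 PC=9
Step 10: PC=9 exec 'SUB C, 5'. After: A=0 B=2 C=-17 D=5 ZF=0 PC=10
Step 11: PC=10 exec 'HALT'. After: A=0 B=2 C=-17 D=5 ZF=0 PC=10 HALTED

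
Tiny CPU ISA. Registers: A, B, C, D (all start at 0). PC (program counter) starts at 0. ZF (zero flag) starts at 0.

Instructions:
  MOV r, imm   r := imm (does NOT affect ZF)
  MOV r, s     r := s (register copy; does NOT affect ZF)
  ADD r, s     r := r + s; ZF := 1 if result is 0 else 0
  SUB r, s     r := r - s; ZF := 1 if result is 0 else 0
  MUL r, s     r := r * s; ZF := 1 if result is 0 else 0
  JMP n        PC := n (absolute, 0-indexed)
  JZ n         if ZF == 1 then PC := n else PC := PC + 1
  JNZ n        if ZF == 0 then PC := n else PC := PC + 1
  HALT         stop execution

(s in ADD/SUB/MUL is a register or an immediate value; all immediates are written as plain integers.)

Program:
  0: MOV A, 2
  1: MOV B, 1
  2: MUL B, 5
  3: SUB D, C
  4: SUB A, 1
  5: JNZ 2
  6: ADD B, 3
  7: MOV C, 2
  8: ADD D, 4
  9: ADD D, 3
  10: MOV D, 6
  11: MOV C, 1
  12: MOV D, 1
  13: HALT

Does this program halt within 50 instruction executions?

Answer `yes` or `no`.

Answer: yes

Derivation:
Step 1: PC=0 exec 'MOV A, 2'. After: A=2 B=0 C=0 D=0 ZF=0 PC=1
Step 2: PC=1 exec 'MOV B, 1'. After: A=2 B=1 C=0 D=0 ZF=0 PC=2
Step 3: PC=2 exec 'MUL B, 5'. After: A=2 B=5 C=0 D=0 ZF=0 PC=3
Step 4: PC=3 exec 'SUB D, C'. After: A=2 B=5 C=0 D=0 ZF=1 PC=4
Step 5: PC=4 exec 'SUB A, 1'. After: A=1 B=5 C=0 D=0 ZF=0 PC=5
Step 6: PC=5 exec 'JNZ 2'. After: A=1 B=5 C=0 D=0 ZF=0 PC=2
Step 7: PC=2 exec 'MUL B, 5'. After: A=1 B=25 C=0 D=0 ZF=0 PC=3
Step 8: PC=3 exec 'SUB D, C'. After: A=1 B=25 C=0 D=0 ZF=1 PC=4
Step 9: PC=4 exec 'SUB A, 1'. After: A=0 B=25 C=0 D=0 ZF=1 PC=5
Step 10: PC=5 exec 'JNZ 2'. After: A=0 B=25 C=0 D=0 ZF=1 PC=6
Step 11: PC=6 exec 'ADD B, 3'. After: A=0 B=28 C=0 D=0 ZF=0 PC=7
Step 12: PC=7 exec 'MOV C, 2'. After: A=0 B=28 C=2 D=0 ZF=0 PC=8
Step 13: PC=8 exec 'ADD D, 4'. After: A=0 B=28 C=2 D=4 ZF=0 PC=9
Step 14: PC=9 exec 'ADD D, 3'. After: A=0 B=28 C=2 D=7 ZF=0 PC=10
Step 15: PC=10 exec 'MOV D, 6'. After: A=0 B=28 C=2 D=6 ZF=0 PC=11
Step 16: PC=11 exec 'MOV C, 1'. After: A=0 B=28 C=1 D=6 ZF=0 PC=12
Step 17: PC=12 exec 'MOV D, 1'. After: A=0 B=28 C=1 D=1 ZF=0 PC=13
Step 18: PC=13 exec 'HALT'. After: A=0 B=28 C=1 D=1 ZF=0 PC=13 HALTED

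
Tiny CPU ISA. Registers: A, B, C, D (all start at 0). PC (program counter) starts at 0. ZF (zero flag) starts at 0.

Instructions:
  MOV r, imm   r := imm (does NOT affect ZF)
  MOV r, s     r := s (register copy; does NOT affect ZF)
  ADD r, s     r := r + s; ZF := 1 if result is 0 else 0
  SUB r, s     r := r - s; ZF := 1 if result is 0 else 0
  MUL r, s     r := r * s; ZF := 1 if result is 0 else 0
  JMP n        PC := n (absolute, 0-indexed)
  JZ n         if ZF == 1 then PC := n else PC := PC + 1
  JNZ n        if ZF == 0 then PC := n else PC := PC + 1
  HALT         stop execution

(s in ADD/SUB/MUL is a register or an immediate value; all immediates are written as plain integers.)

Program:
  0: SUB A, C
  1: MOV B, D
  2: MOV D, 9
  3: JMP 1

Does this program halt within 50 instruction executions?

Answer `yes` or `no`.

Step 1: PC=0 exec 'SUB A, C'. After: A=0 B=0 C=0 D=0 ZF=1 PC=1
Step 2: PC=1 exec 'MOV B, D'. After: A=0 B=0 C=0 D=0 ZF=1 PC=2
Step 3: PC=2 exec 'MOV D, 9'. After: A=0 B=0 C=0 D=9 ZF=1 PC=3
Step 4: PC=3 exec 'JMP 1'. After: A=0 B=0 C=0 D=9 ZF=1 PC=1
Step 5: PC=1 exec 'MOV B, D'. After: A=0 B=9 C=0 D=9 ZF=1 PC=2
Step 6: PC=2 exec 'MOV D, 9'. After: A=0 B=9 C=0 D=9 ZF=1 PC=3
Step 7: PC=3 exec 'JMP 1'. After: A=0 B=9 C=0 D=9 ZF=1 PC=1
Step 8: PC=1 exec 'MOV B, D'. After: A=0 B=9 C=0 D=9 ZF=1 PC=2
State after step 8 equals state after step 5: the program is in a cycle of length 3 and will never halt.

Answer: no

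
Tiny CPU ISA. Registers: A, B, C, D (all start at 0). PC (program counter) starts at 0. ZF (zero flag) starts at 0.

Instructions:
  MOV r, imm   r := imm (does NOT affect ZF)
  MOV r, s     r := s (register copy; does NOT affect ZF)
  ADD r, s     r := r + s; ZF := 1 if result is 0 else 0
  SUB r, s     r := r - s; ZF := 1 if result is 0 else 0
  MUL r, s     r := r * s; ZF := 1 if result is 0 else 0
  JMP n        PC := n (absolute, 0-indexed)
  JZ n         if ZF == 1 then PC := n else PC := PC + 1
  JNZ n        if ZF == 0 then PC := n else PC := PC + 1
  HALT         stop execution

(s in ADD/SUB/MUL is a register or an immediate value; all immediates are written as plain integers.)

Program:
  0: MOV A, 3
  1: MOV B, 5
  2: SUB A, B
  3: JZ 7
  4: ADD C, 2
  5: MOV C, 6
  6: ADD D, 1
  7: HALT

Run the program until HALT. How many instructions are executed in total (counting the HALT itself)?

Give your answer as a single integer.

Step 1: PC=0 exec 'MOV A, 3'. After: A=3 B=0 C=0 D=0 ZF=0 PC=1
Step 2: PC=1 exec 'MOV B, 5'. After: A=3 B=5 C=0 D=0 ZF=0 PC=2
Step 3: PC=2 exec 'SUB A, B'. After: A=-2 B=5 C=0 D=0 ZF=0 PC=3
Step 4: PC=3 exec 'JZ 7'. After: A=-2 B=5 C=0 D=0 ZF=0 PC=4
Step 5: PC=4 exec 'ADD C, 2'. After: A=-2 B=5 C=2 D=0 ZF=0 PC=5
Step 6: PC=5 exec 'MOV C, 6'. After: A=-2 B=5 C=6 D=0 ZF=0 PC=6
Step 7: PC=6 exec 'ADD D, 1'. After: A=-2 B=5 C=6 D=1 ZF=0 PC=7
Step 8: PC=7 exec 'HALT'. After: A=-2 B=5 C=6 D=1 ZF=0 PC=7 HALTED
Total instructions executed: 8

Answer: 8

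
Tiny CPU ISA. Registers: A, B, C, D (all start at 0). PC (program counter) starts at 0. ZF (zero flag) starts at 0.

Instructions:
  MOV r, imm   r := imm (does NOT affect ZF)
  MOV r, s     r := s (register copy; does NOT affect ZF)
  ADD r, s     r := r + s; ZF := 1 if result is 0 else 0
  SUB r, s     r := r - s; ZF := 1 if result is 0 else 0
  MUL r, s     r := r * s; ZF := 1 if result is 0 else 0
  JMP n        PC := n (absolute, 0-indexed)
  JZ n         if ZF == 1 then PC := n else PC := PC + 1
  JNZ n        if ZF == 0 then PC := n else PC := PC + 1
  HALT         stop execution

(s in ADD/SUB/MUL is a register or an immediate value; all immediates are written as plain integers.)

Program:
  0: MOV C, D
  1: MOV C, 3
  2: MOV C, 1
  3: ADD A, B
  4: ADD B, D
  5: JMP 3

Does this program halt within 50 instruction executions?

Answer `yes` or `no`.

Answer: no

Derivation:
Step 1: PC=0 exec 'MOV C, D'. After: A=0 B=0 C=0 D=0 ZF=0 PC=1
Step 2: PC=1 exec 'MOV C, 3'. After: A=0 B=0 C=3 D=0 ZF=0 PC=2
Step 3: PC=2 exec 'MOV C, 1'. After: A=0 B=0 C=1 D=0 ZF=0 PC=3
Step 4: PC=3 exec 'ADD A, B'. After: A=0 B=0 C=1 D=0 ZF=1 PC=4
Step 5: PC=4 exec 'ADD B, D'. After: A=0 B=0 C=1 D=0 ZF=1 PC=5
Step 6: PC=5 exec 'JMP 3'. After: A=0 B=0 C=1 D=0 ZF=1 PC=3
Step 7: PC=3 exec 'ADD A, B'. After: A=0 B=0 C=1 D=0 ZF=1 PC=4
State after step 7 equals state after step 4: the program is in a cycle of length 3 and will never halt.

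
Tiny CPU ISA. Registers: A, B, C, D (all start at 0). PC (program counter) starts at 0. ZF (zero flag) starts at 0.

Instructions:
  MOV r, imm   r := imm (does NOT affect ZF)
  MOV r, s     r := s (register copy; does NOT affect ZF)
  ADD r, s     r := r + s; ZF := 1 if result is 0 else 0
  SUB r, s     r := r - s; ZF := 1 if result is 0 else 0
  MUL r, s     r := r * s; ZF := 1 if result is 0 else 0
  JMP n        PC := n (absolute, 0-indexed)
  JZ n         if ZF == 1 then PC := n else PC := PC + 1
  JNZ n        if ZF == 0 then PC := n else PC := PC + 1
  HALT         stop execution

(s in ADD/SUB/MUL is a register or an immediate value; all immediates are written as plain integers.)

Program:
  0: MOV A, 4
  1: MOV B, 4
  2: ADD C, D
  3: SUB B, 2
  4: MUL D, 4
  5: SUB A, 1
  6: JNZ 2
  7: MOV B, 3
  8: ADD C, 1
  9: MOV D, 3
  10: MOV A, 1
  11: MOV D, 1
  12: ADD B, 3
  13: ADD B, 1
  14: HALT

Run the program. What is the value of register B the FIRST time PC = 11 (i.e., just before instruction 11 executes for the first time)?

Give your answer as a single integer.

Step 1: PC=0 exec 'MOV A, 4'. After: A=4 B=0 C=0 D=0 ZF=0 PC=1
Step 2: PC=1 exec 'MOV B, 4'. After: A=4 B=4 C=0 D=0 ZF=0 PC=2
Step 3: PC=2 exec 'ADD C, D'. After: A=4 B=4 C=0 D=0 ZF=1 PC=3
Step 4: PC=3 exec 'SUB B, 2'. After: A=4 B=2 C=0 D=0 ZF=0 PC=4
Step 5: PC=4 exec 'MUL D, 4'. After: A=4 B=2 C=0 D=0 ZF=1 PC=5
Step 6: PC=5 exec 'SUB A, 1'. After: A=3 B=2 C=0 D=0 ZF=0 PC=6
Step 7: PC=6 exec 'JNZ 2'. After: A=3 B=2 C=0 D=0 ZF=0 PC=2
Step 8: PC=2 exec 'ADD C, D'. After: A=3 B=2 C=0 D=0 ZF=1 PC=3
Step 9: PC=3 exec 'SUB B, 2'. After: A=3 B=0 C=0 D=0 ZF=1 PC=4
Step 10: PC=4 exec 'MUL D, 4'. After: A=3 B=0 C=0 D=0 ZF=1 PC=5
Step 11: PC=5 exec 'SUB A, 1'. After: A=2 B=0 C=0 D=0 ZF=0 PC=6
Step 12: PC=6 exec 'JNZ 2'. After: A=2 B=0 C=0 D=0 ZF=0 PC=2
Step 13: PC=2 exec 'ADD C, D'. After: A=2 B=0 C=0 D=0 ZF=1 PC=3
Step 14: PC=3 exec 'SUB B, 2'. After: A=2 B=-2 C=0 D=0 ZF=0 PC=4
Step 15: PC=4 exec 'MUL D, 4'. After: A=2 B=-2 C=0 D=0 ZF=1 PC=5
Step 16: PC=5 exec 'SUB A, 1'. After: A=1 B=-2 C=0 D=0 ZF=0 PC=6
Step 17: PC=6 exec 'JNZ 2'. After: A=1 B=-2 C=0 D=0 ZF=0 PC=2
Step 18: PC=2 exec 'ADD C, D'. After: A=1 B=-2 C=0 D=0 ZF=1 PC=3
Step 19: PC=3 exec 'SUB B, 2'. After: A=1 B=-4 C=0 D=0 ZF=0 PC=4
Step 20: PC=4 exec 'MUL D, 4'. After: A=1 B=-4 C=0 D=0 ZF=1 PC=5
Step 21: PC=5 exec 'SUB A, 1'. After: A=0 B=-4 C=0 D=0 ZF=1 PC=6
Step 22: PC=6 exec 'JNZ 2'. After: A=0 B=-4 C=0 D=0 ZF=1 PC=7
Step 23: PC=7 exec 'MOV B, 3'. After: A=0 B=3 C=0 D=0 ZF=1 PC=8
Step 24: PC=8 exec 'ADD C, 1'. After: A=0 B=3 C=1 D=0 ZF=0 PC=9
Step 25: PC=9 exec 'MOV D, 3'. After: A=0 B=3 C=1 D=3 ZF=0 PC=10
Step 26: PC=10 exec 'MOV A, 1'. After: A=1 B=3 C=1 D=3 ZF=0 PC=11
First time PC=11: B=3

3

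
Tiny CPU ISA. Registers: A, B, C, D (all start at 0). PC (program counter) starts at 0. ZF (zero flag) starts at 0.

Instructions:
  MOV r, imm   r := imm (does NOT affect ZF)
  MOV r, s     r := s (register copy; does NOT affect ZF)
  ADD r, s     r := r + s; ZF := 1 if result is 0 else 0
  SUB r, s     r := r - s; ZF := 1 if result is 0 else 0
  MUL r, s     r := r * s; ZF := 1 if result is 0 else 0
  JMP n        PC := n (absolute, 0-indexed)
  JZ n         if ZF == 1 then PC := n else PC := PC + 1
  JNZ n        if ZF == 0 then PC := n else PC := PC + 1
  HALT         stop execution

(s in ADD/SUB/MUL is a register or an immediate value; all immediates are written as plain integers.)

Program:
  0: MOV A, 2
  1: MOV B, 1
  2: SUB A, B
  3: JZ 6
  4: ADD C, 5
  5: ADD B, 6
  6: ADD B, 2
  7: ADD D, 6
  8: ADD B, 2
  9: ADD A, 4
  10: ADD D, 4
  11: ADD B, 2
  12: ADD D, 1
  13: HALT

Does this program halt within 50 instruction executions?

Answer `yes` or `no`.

Step 1: PC=0 exec 'MOV A, 2'. After: A=2 B=0 C=0 D=0 ZF=0 PC=1
Step 2: PC=1 exec 'MOV B, 1'. After: A=2 B=1 C=0 D=0 ZF=0 PC=2
Step 3: PC=2 exec 'SUB A, B'. After: A=1 B=1 C=0 D=0 ZF=0 PC=3
Step 4: PC=3 exec 'JZ 6'. After: A=1 B=1 C=0 D=0 ZF=0 PC=4
Step 5: PC=4 exec 'ADD C, 5'. After: A=1 B=1 C=5 D=0 ZF=0 PC=5
Step 6: PC=5 exec 'ADD B, 6'. After: A=1 B=7 C=5 D=0 ZF=0 PC=6
Step 7: PC=6 exec 'ADD B, 2'. After: A=1 B=9 C=5 D=0 ZF=0 PC=7
Step 8: PC=7 exec 'ADD D, 6'. After: A=1 B=9 C=5 D=6 ZF=0 PC=8
Step 9: PC=8 exec 'ADD B, 2'. After: A=1 B=11 C=5 D=6 ZF=0 PC=9
Step 10: PC=9 exec 'ADD A, 4'. After: A=5 B=11 C=5 D=6 ZF=0 PC=10
Step 11: PC=10 exec 'ADD D, 4'. After: A=5 B=11 C=5 D=10 ZF=0 PC=11
Step 12: PC=11 exec 'ADD B, 2'. After: A=5 B=13 C=5 D=10 ZF=0 PC=12
Step 13: PC=12 exec 'ADD D, 1'. After: A=5 B=13 C=5 D=11 ZF=0 PC=13
Step 14: PC=13 exec 'HALT'. After: A=5 B=13 C=5 D=11 ZF=0 PC=13 HALTED

Answer: yes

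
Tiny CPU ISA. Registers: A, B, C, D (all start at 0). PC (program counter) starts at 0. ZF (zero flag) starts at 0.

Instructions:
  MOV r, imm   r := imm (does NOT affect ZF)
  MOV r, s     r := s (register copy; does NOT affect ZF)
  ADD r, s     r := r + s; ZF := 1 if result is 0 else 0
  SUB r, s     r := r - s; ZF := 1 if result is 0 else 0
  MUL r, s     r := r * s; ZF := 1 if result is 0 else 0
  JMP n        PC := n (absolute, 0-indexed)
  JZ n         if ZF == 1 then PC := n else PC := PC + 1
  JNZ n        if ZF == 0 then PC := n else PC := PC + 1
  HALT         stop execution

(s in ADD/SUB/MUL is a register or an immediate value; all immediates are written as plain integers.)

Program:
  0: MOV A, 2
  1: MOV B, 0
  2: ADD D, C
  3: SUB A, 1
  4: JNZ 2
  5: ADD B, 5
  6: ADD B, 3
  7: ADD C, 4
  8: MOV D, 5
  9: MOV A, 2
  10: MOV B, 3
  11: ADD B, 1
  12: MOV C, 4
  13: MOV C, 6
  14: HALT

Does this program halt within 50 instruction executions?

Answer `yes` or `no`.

Answer: yes

Derivation:
Step 1: PC=0 exec 'MOV A, 2'. After: A=2 B=0 C=0 D=0 ZF=0 PC=1
Step 2: PC=1 exec 'MOV B, 0'. After: A=2 B=0 C=0 D=0 ZF=0 PC=2
Step 3: PC=2 exec 'ADD D, C'. After: A=2 B=0 C=0 D=0 ZF=1 PC=3
Step 4: PC=3 exec 'SUB A, 1'. After: A=1 B=0 C=0 D=0 ZF=0 PC=4
Step 5: PC=4 exec 'JNZ 2'. After: A=1 B=0 C=0 D=0 ZF=0 PC=2
Step 6: PC=2 exec 'ADD D, C'. After: A=1 B=0 C=0 D=0 ZF=1 PC=3
Step 7: PC=3 exec 'SUB A, 1'. After: A=0 B=0 C=0 D=0 ZF=1 PC=4
Step 8: PC=4 exec 'JNZ 2'. After: A=0 B=0 C=0 D=0 ZF=1 PC=5
Step 9: PC=5 exec 'ADD B, 5'. After: A=0 B=5 C=0 D=0 ZF=0 PC=6
Step 10: PC=6 exec 'ADD B, 3'. After: A=0 B=8 C=0 D=0 ZF=0 PC=7
Step 11: PC=7 exec 'ADD C, 4'. After: A=0 B=8 C=4 D=0 ZF=0 PC=8
Step 12: PC=8 exec 'MOV D, 5'. After: A=0 B=8 C=4 D=5 ZF=0 PC=9
Step 13: PC=9 exec 'MOV A, 2'. After: A=2 B=8 C=4 D=5 ZF=0 PC=10
Step 14: PC=10 exec 'MOV B, 3'. After: A=2 B=3 C=4 D=5 ZF=0 PC=11
Step 15: PC=11 exec 'ADD B, 1'. After: A=2 B=4 C=4 D=5 ZF=0 PC=12
Step 16: PC=12 exec 'MOV C, 4'. After: A=2 B=4 C=4 D=5 ZF=0 PC=13
Step 17: PC=13 exec 'MOV C, 6'. After: A=2 B=4 C=6 D=5 ZF=0 PC=14
Step 18: PC=14 exec 'HALT'. After: A=2 B=4 C=6 D=5 ZF=0 PC=14 HALTED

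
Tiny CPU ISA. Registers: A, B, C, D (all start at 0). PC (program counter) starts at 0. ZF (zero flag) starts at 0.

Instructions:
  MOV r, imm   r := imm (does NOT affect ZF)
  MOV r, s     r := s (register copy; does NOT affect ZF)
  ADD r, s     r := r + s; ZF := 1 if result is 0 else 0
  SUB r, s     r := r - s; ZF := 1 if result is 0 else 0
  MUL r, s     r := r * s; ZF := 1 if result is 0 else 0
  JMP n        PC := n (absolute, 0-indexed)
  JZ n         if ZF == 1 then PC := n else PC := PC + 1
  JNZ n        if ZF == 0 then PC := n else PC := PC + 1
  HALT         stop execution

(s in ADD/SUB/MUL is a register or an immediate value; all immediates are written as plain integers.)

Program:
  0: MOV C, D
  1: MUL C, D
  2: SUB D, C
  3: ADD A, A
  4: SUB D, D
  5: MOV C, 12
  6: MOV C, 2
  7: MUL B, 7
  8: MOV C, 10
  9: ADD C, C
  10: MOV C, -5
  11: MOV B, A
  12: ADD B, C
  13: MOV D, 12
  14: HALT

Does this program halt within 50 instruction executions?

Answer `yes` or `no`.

Answer: yes

Derivation:
Step 1: PC=0 exec 'MOV C, D'. After: A=0 B=0 C=0 D=0 ZF=0 PC=1
Step 2: PC=1 exec 'MUL C, D'. After: A=0 B=0 C=0 D=0 ZF=1 PC=2
Step 3: PC=2 exec 'SUB D, C'. After: A=0 B=0 C=0 D=0 ZF=1 PC=3
Step 4: PC=3 exec 'ADD A, A'. After: A=0 B=0 C=0 D=0 ZF=1 PC=4
Step 5: PC=4 exec 'SUB D, D'. After: A=0 B=0 C=0 D=0 ZF=1 PC=5
Step 6: PC=5 exec 'MOV C, 12'. After: A=0 B=0 C=12 D=0 ZF=1 PC=6
Step 7: PC=6 exec 'MOV C, 2'. After: A=0 B=0 C=2 D=0 ZF=1 PC=7
Step 8: PC=7 exec 'MUL B, 7'. After: A=0 B=0 C=2 D=0 ZF=1 PC=8
Step 9: PC=8 exec 'MOV C, 10'. After: A=0 B=0 C=10 D=0 ZF=1 PC=9
Step 10: PC=9 exec 'ADD C, C'. After: A=0 B=0 C=20 D=0 ZF=0 PC=10
Step 11: PC=10 exec 'MOV C, -5'. After: A=0 B=0 C=-5 D=0 ZF=0 PC=11
Step 12: PC=11 exec 'MOV B, A'. After: A=0 B=0 C=-5 D=0 ZF=0 PC=12
Step 13: PC=12 exec 'ADD B, C'. After: A=0 B=-5 C=-5 D=0 ZF=0 PC=13
Step 14: PC=13 exec 'MOV D, 12'. After: A=0 B=-5 C=-5 D=12 ZF=0 PC=14
Step 15: PC=14 exec 'HALT'. After: A=0 B=-5 C=-5 D=12 ZF=0 PC=14 HALTED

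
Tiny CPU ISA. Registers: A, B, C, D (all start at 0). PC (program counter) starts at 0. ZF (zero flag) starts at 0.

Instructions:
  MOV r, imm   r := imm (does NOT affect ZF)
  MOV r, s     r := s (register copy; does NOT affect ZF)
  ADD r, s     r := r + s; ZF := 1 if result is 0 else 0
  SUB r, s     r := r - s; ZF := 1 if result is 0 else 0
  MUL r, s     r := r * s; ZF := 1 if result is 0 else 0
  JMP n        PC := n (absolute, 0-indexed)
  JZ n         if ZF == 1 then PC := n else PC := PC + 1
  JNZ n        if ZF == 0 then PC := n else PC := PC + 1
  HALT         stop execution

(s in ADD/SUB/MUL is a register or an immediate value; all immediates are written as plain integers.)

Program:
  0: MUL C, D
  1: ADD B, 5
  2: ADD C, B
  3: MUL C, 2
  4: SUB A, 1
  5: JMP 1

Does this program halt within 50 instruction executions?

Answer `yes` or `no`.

Step 1: PC=0 exec 'MUL C, D'. After: A=0 B=0 C=0 D=0 ZF=1 PC=1
Step 2: PC=1 exec 'ADD B, 5'. After: A=0 B=5 C=0 D=0 ZF=0 PC=2
Step 3: PC=2 exec 'ADD C, B'. After: A=0 B=5 C=5 D=0 ZF=0 PC=3
Step 4: PC=3 exec 'MUL C, 2'. After: A=0 B=5 C=10 D=0 ZF=0 PC=4
Step 5: PC=4 exec 'SUB A, 1'. After: A=-1 B=5 C=10 D=0 ZF=0 PC=5
Step 6: PC=5 exec 'JMP 1'. After: A=-1 B=5 C=10 D=0 ZF=0 PC=1
Step 7: PC=1 exec 'ADD B, 5'. After: A=-1 B=10 C=10 D=0 ZF=0 PC=2
Step 8: PC=2 exec 'ADD C, B'. After: A=-1 B=10 C=20 D=0 ZF=0 PC=3
Step 9: PC=3 exec 'MUL C, 2'. After: A=-1 B=10 C=40 D=0 ZF=0 PC=4
Step 10: PC=4 exec 'SUB A, 1'. After: A=-2 B=10 C=40 D=0 ZF=0 PC=5
Step 11: PC=5 exec 'JMP 1'. After: A=-2 B=10 C=40 D=0 ZF=0 PC=1
Step 12: PC=1 exec 'ADD B, 5'. After: A=-2 B=15 C=40 D=0 ZF=0 PC=2
Step 13: PC=2 exec 'ADD C, B'. After: A=-2 B=15 C=55 D=0 ZF=0 PC=3
Step 14: PC=3 exec 'MUL C, 2'. After: A=-2 B=15 C=110 D=0 ZF=0 PC=4
Step 15: PC=4 exec 'SUB A, 1'. After: A=-3 B=15 C=110 D=0 ZF=0 PC=5
After 50 steps: not halted. PC revisits the same instructions with no path to HALT; will never halt.

Answer: no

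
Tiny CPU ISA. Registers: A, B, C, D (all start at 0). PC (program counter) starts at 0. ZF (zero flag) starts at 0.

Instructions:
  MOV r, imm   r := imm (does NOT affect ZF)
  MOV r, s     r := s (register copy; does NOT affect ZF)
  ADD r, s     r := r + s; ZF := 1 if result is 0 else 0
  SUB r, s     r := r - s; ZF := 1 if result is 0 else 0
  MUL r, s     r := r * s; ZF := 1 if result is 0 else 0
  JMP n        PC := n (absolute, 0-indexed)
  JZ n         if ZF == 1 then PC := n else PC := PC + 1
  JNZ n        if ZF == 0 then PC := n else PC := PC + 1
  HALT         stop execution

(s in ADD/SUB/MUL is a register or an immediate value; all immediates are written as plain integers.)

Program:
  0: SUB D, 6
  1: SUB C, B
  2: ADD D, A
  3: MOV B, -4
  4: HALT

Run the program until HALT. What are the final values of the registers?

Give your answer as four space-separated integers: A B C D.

Step 1: PC=0 exec 'SUB D, 6'. After: A=0 B=0 C=0 D=-6 ZF=0 PC=1
Step 2: PC=1 exec 'SUB C, B'. After: A=0 B=0 C=0 D=-6 ZF=1 PC=2
Step 3: PC=2 exec 'ADD D, A'. After: A=0 B=0 C=0 D=-6 ZF=0 PC=3
Step 4: PC=3 exec 'MOV B, -4'. After: A=0 B=-4 C=0 D=-6 ZF=0 PC=4
Step 5: PC=4 exec 'HALT'. After: A=0 B=-4 C=0 D=-6 ZF=0 PC=4 HALTED

Answer: 0 -4 0 -6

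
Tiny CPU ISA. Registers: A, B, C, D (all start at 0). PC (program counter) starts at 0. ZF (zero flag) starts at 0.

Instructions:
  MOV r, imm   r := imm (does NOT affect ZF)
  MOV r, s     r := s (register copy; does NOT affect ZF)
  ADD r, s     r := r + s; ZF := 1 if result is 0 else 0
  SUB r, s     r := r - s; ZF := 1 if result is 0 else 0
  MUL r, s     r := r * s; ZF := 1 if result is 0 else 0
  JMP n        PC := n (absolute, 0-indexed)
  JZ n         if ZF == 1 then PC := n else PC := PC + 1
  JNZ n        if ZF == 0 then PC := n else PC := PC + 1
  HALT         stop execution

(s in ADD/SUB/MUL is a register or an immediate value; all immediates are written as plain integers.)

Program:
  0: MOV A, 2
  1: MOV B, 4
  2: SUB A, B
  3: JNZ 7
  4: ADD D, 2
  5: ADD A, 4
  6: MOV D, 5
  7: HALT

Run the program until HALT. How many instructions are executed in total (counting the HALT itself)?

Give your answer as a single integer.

Answer: 5

Derivation:
Step 1: PC=0 exec 'MOV A, 2'. After: A=2 B=0 C=0 D=0 ZF=0 PC=1
Step 2: PC=1 exec 'MOV B, 4'. After: A=2 B=4 C=0 D=0 ZF=0 PC=2
Step 3: PC=2 exec 'SUB A, B'. After: A=-2 B=4 C=0 D=0 ZF=0 PC=3
Step 4: PC=3 exec 'JNZ 7'. After: A=-2 B=4 C=0 D=0 ZF=0 PC=7
Step 5: PC=7 exec 'HALT'. After: A=-2 B=4 C=0 D=0 ZF=0 PC=7 HALTED
Total instructions executed: 5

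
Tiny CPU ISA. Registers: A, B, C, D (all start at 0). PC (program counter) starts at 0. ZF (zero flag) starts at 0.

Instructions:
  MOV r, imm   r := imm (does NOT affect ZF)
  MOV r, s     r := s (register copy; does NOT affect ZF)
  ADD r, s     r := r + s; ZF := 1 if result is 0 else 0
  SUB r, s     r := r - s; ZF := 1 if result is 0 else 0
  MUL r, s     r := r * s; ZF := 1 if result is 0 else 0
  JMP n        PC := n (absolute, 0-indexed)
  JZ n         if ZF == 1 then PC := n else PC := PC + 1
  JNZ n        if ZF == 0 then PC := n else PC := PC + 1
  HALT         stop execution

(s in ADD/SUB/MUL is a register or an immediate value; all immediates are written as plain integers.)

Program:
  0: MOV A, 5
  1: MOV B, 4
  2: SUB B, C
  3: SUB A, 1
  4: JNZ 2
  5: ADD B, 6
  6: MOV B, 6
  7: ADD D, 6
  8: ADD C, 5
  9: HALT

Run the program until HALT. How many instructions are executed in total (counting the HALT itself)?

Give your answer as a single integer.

Step 1: PC=0 exec 'MOV A, 5'. After: A=5 B=0 C=0 D=0 ZF=0 PC=1
Step 2: PC=1 exec 'MOV B, 4'. After: A=5 B=4 C=0 D=0 ZF=0 PC=2
Step 3: PC=2 exec 'SUB B, C'. After: A=5 B=4 C=0 D=0 ZF=0 PC=3
Step 4: PC=3 exec 'SUB A, 1'. After: A=4 B=4 C=0 D=0 ZF=0 PC=4
Step 5: PC=4 exec 'JNZ 2'. After: A=4 B=4 C=0 D=0 ZF=0 PC=2
Step 6: PC=2 exec 'SUB B, C'. After: A=4 B=4 C=0 D=0 ZF=0 PC=3
Step 7: PC=3 exec 'SUB A, 1'. After: A=3 B=4 C=0 D=0 ZF=0 PC=4
Step 8: PC=4 exec 'JNZ 2'. After: A=3 B=4 C=0 D=0 ZF=0 PC=2
Step 9: PC=2 exec 'SUB B, C'. After: A=3 B=4 C=0 D=0 ZF=0 PC=3
Step 10: PC=3 exec 'SUB A, 1'. After: A=2 B=4 C=0 D=0 ZF=0 PC=4
Step 11: PC=4 exec 'JNZ 2'. After: A=2 B=4 C=0 D=0 ZF=0 PC=2
Step 12: PC=2 exec 'SUB B, C'. After: A=2 B=4 C=0 D=0 ZF=0 PC=3
Step 13: PC=3 exec 'SUB A, 1'. After: A=1 B=4 C=0 D=0 ZF=0 PC=4
Step 14: PC=4 exec 'JNZ 2'. After: A=1 B=4 C=0 D=0 ZF=0 PC=2
Step 15: PC=2 exec 'SUB B, C'. After: A=1 B=4 C=0 D=0 ZF=0 PC=3
Step 16: PC=3 exec 'SUB A, 1'. After: A=0 B=4 C=0 D=0 ZF=1 PC=4
Step 17: PC=4 exec 'JNZ 2'. After: A=0 B=4 C=0 D=0 ZF=1 PC=5
Step 18: PC=5 exec 'ADD B, 6'. After: A=0 B=10 C=0 D=0 ZF=0 PC=6
Step 19: PC=6 exec 'MOV B, 6'. After: A=0 B=6 C=0 D=0 ZF=0 PC=7
Step 20: PC=7 exec 'ADD D, 6'. After: A=0 B=6 C=0 D=6 ZF=0 PC=8
Step 21: PC=8 exec 'ADD C, 5'. After: A=0 B=6 C=5 D=6 ZF=0 PC=9
Step 22: PC=9 exec 'HALT'. After: A=0 B=6 C=5 D=6 ZF=0 PC=9 HALTED
Total instructions executed: 22

Answer: 22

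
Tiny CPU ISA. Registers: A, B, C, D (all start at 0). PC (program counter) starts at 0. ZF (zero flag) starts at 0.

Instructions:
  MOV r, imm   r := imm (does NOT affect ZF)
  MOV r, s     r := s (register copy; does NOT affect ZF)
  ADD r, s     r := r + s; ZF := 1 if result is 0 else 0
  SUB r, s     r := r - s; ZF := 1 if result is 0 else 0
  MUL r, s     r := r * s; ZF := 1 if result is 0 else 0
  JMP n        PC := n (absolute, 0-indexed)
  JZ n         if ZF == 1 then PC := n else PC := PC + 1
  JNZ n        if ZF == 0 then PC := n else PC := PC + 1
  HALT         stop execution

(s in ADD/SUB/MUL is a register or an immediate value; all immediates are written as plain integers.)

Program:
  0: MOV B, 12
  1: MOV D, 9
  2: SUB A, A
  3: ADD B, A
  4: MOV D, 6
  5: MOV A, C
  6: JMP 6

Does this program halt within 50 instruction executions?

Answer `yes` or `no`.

Step 1: PC=0 exec 'MOV B, 12'. After: A=0 B=12 C=0 D=0 ZF=0 PC=1
Step 2: PC=1 exec 'MOV D, 9'. After: A=0 B=12 C=0 D=9 ZF=0 PC=2
Step 3: PC=2 exec 'SUB A, A'. After: A=0 B=12 C=0 D=9 ZF=1 PC=3
Step 4: PC=3 exec 'ADD B, A'. After: A=0 B=12 C=0 D=9 ZF=0 PC=4
Step 5: PC=4 exec 'MOV D, 6'. After: A=0 B=12 C=0 D=6 ZF=0 PC=5
Step 6: PC=5 exec 'MOV A, C'. After: A=0 B=12 C=0 D=6 ZF=0 PC=6
Step 7: PC=6 exec 'JMP 6'. After: A=0 B=12 C=0 D=6 ZF=0 PC=6
State after step 7 equals state after step 6: the program is in a cycle of length 1 and will never halt.

Answer: no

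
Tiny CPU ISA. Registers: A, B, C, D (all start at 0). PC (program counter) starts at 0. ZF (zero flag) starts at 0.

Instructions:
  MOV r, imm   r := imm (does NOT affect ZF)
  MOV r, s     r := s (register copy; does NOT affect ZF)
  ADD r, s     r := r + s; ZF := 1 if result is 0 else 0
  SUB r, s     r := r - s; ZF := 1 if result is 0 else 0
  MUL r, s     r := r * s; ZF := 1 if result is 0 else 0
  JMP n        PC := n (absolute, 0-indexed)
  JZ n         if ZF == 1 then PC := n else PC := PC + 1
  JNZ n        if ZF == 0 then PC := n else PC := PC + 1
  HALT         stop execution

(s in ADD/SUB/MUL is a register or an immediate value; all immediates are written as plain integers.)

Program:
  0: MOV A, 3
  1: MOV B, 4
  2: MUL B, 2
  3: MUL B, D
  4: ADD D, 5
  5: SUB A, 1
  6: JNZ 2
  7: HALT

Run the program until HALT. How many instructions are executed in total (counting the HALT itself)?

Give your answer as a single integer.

Answer: 18

Derivation:
Step 1: PC=0 exec 'MOV A, 3'. After: A=3 B=0 C=0 D=0 ZF=0 PC=1
Step 2: PC=1 exec 'MOV B, 4'. After: A=3 B=4 C=0 D=0 ZF=0 PC=2
Step 3: PC=2 exec 'MUL B, 2'. After: A=3 B=8 C=0 D=0 ZF=0 PC=3
Step 4: PC=3 exec 'MUL B, D'. After: A=3 B=0 C=0 D=0 ZF=1 PC=4
Step 5: PC=4 exec 'ADD D, 5'. After: A=3 B=0 C=0 D=5 ZF=0 PC=5
Step 6: PC=5 exec 'SUB A, 1'. After: A=2 B=0 C=0 D=5 ZF=0 PC=6
Step 7: PC=6 exec 'JNZ 2'. After: A=2 B=0 C=0 D=5 ZF=0 PC=2
Step 8: PC=2 exec 'MUL B, 2'. After: A=2 B=0 C=0 D=5 ZF=1 PC=3
Step 9: PC=3 exec 'MUL B, D'. After: A=2 B=0 C=0 D=5 ZF=1 PC=4
Step 10: PC=4 exec 'ADD D, 5'. After: A=2 B=0 C=0 D=10 ZF=0 PC=5
Step 11: PC=5 exec 'SUB A, 1'. After: A=1 B=0 C=0 D=10 ZF=0 PC=6
Step 12: PC=6 exec 'JNZ 2'. After: A=1 B=0 C=0 D=10 ZF=0 PC=2
Step 13: PC=2 exec 'MUL B, 2'. After: A=1 B=0 C=0 D=10 ZF=1 PC=3
Step 14: PC=3 exec 'MUL B, D'. After: A=1 B=0 C=0 D=10 ZF=1 PC=4
Step 15: PC=4 exec 'ADD D, 5'. After: A=1 B=0 C=0 D=15 ZF=0 PC=5
Step 16: PC=5 exec 'SUB A, 1'. After: A=0 B=0 C=0 D=15 ZF=1 PC=6
Step 17: PC=6 exec 'JNZ 2'. After: A=0 B=0 C=0 D=15 ZF=1 PC=7
Step 18: PC=7 exec 'HALT'. After: A=0 B=0 C=0 D=15 ZF=1 PC=7 HALTED
Total instructions executed: 18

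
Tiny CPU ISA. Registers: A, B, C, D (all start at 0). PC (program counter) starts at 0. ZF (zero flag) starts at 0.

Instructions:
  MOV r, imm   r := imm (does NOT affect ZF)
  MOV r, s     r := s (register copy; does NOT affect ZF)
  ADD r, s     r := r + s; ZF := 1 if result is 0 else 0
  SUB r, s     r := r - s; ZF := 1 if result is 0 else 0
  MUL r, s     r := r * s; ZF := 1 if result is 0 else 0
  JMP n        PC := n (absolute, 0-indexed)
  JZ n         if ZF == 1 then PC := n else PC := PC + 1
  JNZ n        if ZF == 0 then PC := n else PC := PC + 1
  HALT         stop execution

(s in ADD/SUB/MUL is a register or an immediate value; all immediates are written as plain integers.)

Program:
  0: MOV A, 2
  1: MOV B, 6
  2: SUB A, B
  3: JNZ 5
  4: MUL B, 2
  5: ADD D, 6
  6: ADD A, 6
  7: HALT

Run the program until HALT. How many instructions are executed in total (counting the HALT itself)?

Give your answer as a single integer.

Answer: 7

Derivation:
Step 1: PC=0 exec 'MOV A, 2'. After: A=2 B=0 C=0 D=0 ZF=0 PC=1
Step 2: PC=1 exec 'MOV B, 6'. After: A=2 B=6 C=0 D=0 ZF=0 PC=2
Step 3: PC=2 exec 'SUB A, B'. After: A=-4 B=6 C=0 D=0 ZF=0 PC=3
Step 4: PC=3 exec 'JNZ 5'. After: A=-4 B=6 C=0 D=0 ZF=0 PC=5
Step 5: PC=5 exec 'ADD D, 6'. After: A=-4 B=6 C=0 D=6 ZF=0 PC=6
Step 6: PC=6 exec 'ADD A, 6'. After: A=2 B=6 C=0 D=6 ZF=0 PC=7
Step 7: PC=7 exec 'HALT'. After: A=2 B=6 C=0 D=6 ZF=0 PC=7 HALTED
Total instructions executed: 7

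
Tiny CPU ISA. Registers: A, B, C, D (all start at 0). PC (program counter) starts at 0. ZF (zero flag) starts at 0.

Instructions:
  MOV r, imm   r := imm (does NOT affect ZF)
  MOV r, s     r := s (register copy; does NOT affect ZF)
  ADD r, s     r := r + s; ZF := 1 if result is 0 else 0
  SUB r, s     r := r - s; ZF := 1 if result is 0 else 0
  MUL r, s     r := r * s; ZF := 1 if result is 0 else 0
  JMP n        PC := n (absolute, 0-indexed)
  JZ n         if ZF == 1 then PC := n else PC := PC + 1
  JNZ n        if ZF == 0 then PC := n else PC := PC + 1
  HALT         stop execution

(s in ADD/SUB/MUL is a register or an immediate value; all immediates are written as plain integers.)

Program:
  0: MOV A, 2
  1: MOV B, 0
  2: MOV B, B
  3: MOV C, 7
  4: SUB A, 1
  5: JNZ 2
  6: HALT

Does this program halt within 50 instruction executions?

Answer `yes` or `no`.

Step 1: PC=0 exec 'MOV A, 2'. After: A=2 B=0 C=0 D=0 ZF=0 PC=1
Step 2: PC=1 exec 'MOV B, 0'. After: A=2 B=0 C=0 D=0 ZF=0 PC=2
Step 3: PC=2 exec 'MOV B, B'. After: A=2 B=0 C=0 D=0 ZF=0 PC=3
Step 4: PC=3 exec 'MOV C, 7'. After: A=2 B=0 C=7 D=0 ZF=0 PC=4
Step 5: PC=4 exec 'SUB A, 1'. After: A=1 B=0 C=7 D=0 ZF=0 PC=5
Step 6: PC=5 exec 'JNZ 2'. After: A=1 B=0 C=7 D=0 ZF=0 PC=2
Step 7: PC=2 exec 'MOV B, B'. After: A=1 B=0 C=7 D=0 ZF=0 PC=3
Step 8: PC=3 exec 'MOV C, 7'. After: A=1 B=0 C=7 D=0 ZF=0 PC=4
Step 9: PC=4 exec 'SUB A, 1'. After: A=0 B=0 C=7 D=0 ZF=1 PC=5
Step 10: PC=5 exec 'JNZ 2'. After: A=0 B=0 C=7 D=0 ZF=1 PC=6
Step 11: PC=6 exec 'HALT'. After: A=0 B=0 C=7 D=0 ZF=1 PC=6 HALTED

Answer: yes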